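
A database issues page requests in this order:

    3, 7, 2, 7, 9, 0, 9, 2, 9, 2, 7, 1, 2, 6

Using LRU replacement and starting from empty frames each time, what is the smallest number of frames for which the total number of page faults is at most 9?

3

f=1: 14 faults
f=2: 10 faults
f=3: 9 faults
f=4: 7 faults
f=5: 7 faults
f=6: 7 faults
f=7: 7 faults
Smallest f with faults ≤ 9 is 3.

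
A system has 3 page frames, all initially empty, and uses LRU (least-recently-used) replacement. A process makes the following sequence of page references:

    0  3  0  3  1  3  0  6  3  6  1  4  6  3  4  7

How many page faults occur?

8

0 → miss, frames (0)
3 → miss, frames (0 3)
0 → hit
3 → hit
1 → miss, frames (0 3 1)
3 → hit
0 → hit
6 → miss, evict 1, frames (3 0 6)
3 → hit
6 → hit
1 → miss, evict 0, frames (3 6 1)
4 → miss, evict 3, frames (6 1 4)
6 → hit
3 → miss, evict 1, frames (4 6 3)
4 → hit
7 → miss, evict 6, frames (3 4 7)
Page faults: 8.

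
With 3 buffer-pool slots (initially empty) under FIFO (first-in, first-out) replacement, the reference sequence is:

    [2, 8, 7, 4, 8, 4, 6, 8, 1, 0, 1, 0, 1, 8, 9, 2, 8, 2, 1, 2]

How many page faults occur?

2 → miss, frames (2)
8 → miss, frames (2 8)
7 → miss, frames (2 8 7)
4 → miss, evict 2, frames (8 7 4)
8 → hit
4 → hit
6 → miss, evict 8, frames (7 4 6)
8 → miss, evict 7, frames (4 6 8)
1 → miss, evict 4, frames (6 8 1)
0 → miss, evict 6, frames (8 1 0)
1 → hit
0 → hit
1 → hit
8 → hit
9 → miss, evict 8, frames (1 0 9)
2 → miss, evict 1, frames (0 9 2)
8 → miss, evict 0, frames (9 2 8)
2 → hit
1 → miss, evict 9, frames (2 8 1)
2 → hit
Page faults: 12.

12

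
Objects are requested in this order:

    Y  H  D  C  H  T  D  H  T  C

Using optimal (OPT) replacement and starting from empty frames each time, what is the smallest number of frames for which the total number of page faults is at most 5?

4

f=1: 10 faults
f=2: 8 faults
f=3: 6 faults
f=4: 5 faults
f=5: 5 faults
Smallest f with faults ≤ 5 is 4.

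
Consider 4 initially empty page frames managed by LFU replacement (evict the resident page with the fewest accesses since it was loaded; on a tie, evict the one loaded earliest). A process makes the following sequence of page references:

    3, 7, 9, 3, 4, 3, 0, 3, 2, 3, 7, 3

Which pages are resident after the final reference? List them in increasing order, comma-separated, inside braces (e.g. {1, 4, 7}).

{0, 2, 3, 7}

3 → fault, frames [3]
7 → fault, frames [3, 7]
9 → fault, frames [3, 7, 9]
3 → hit
4 → fault, frames [3, 7, 9, 4]
3 → hit
0 → fault, evict 7, frames [3, 9, 4, 0]
3 → hit
2 → fault, evict 9, frames [3, 4, 0, 2]
3 → hit
7 → fault, evict 4, frames [3, 0, 2, 7]
3 → hit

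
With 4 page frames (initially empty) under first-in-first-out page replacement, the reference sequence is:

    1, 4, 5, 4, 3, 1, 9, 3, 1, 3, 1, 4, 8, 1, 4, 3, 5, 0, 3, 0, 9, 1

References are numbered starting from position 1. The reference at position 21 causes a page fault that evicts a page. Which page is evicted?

8

pos 1: 1 → fault, frames {1}
pos 2: 4 → fault, frames {1,4}
pos 3: 5 → fault, frames {1,4,5}
pos 4: 4 → hit
pos 5: 3 → fault, frames {1,4,5,3}
pos 6: 1 → hit
pos 7: 9 → fault, evict 1, frames {4,5,3,9}
pos 8: 3 → hit
pos 9: 1 → fault, evict 4, frames {5,3,9,1}
pos 10: 3 → hit
pos 11: 1 → hit
pos 12: 4 → fault, evict 5, frames {3,9,1,4}
pos 13: 8 → fault, evict 3, frames {9,1,4,8}
pos 14: 1 → hit
pos 15: 4 → hit
pos 16: 3 → fault, evict 9, frames {1,4,8,3}
pos 17: 5 → fault, evict 1, frames {4,8,3,5}
pos 18: 0 → fault, evict 4, frames {8,3,5,0}
pos 19: 3 → hit
pos 20: 0 → hit
pos 21: 9 → fault, evict 8, frames {3,5,0,9}
At position 21, page 8 is evicted.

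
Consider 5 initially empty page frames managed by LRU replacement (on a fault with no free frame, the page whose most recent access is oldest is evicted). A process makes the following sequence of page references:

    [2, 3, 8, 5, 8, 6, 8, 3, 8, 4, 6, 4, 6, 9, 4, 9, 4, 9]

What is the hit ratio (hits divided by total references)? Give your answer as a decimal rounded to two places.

0.61

2: fault, frames [2]
3: fault, frames [2, 3]
8: fault, frames [2, 3, 8]
5: fault, frames [2, 3, 8, 5]
8: hit
6: fault, frames [2, 3, 5, 8, 6]
8: hit
3: hit
8: hit
4: fault, evict 2, frames [5, 6, 3, 8, 4]
6: hit
4: hit
6: hit
9: fault, evict 5, frames [3, 8, 4, 6, 9]
4: hit
9: hit
4: hit
9: hit
Hits: 11 of 18 references → 11/18 = 0.6111.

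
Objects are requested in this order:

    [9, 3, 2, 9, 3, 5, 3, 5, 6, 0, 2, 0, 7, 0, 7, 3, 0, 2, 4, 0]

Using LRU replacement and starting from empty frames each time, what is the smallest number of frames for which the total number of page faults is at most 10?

4

f=1: 20 faults
f=2: 15 faults
f=3: 11 faults
f=4: 10 faults
f=5: 10 faults
f=6: 8 faults
f=7: 8 faults
f=8: 8 faults
Smallest f with faults ≤ 10 is 4.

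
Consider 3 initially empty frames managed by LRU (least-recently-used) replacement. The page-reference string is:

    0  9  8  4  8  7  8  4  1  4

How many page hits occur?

4

0 → fault, frames {0}
9 → fault, frames {0,9}
8 → fault, frames {0,9,8}
4 → fault, evict 0, frames {9,8,4}
8 → hit
7 → fault, evict 9, frames {4,8,7}
8 → hit
4 → hit
1 → fault, evict 7, frames {8,4,1}
4 → hit
Hits: 4.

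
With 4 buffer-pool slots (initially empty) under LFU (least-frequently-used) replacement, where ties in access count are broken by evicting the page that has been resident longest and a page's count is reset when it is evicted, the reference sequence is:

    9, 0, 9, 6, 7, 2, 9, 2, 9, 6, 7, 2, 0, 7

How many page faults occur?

6

9 → miss, frames (9)
0 → miss, frames (9 0)
9 → hit
6 → miss, frames (9 0 6)
7 → miss, frames (9 0 6 7)
2 → miss, evict 0, frames (9 6 7 2)
9 → hit
2 → hit
9 → hit
6 → hit
7 → hit
2 → hit
0 → miss, evict 6, frames (9 7 2 0)
7 → hit
Page faults: 6.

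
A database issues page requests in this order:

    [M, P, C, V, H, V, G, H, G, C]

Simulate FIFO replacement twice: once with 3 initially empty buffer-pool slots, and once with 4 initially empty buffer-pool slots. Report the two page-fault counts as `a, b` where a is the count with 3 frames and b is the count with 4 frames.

7, 6

3 frames: F F F F F . F . . F → 7 faults.
4 frames: F F F F F . F . . . → 6 faults.
6 < 7: adding a frame reduced faults, as is typical.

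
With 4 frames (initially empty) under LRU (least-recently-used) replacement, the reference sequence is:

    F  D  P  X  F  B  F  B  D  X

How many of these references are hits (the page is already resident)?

F: miss, frames [F]
D: miss, frames [F, D]
P: miss, frames [F, D, P]
X: miss, frames [F, D, P, X]
F: hit
B: miss, evict D, frames [P, X, F, B]
F: hit
B: hit
D: miss, evict P, frames [X, F, B, D]
X: hit
Hits: 4.

4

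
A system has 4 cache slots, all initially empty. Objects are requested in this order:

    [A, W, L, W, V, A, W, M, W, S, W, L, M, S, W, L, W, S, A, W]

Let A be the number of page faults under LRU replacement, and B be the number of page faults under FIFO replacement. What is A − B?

-1

Under LRU: F F F . F . . F . F . F . . . . . . F . → 8 faults.
Under FIFO: F F F . F . . F . F F F . . . . . . F . → 9 faults.
A − B = 8 − 9 = -1.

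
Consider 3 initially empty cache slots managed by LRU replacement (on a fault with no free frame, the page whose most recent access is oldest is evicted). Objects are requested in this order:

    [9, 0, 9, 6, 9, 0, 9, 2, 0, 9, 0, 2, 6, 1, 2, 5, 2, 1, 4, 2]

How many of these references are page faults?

9 → fault, frames (9)
0 → fault, frames (9 0)
9 → hit
6 → fault, frames (0 9 6)
9 → hit
0 → hit
9 → hit
2 → fault, evict 6, frames (0 9 2)
0 → hit
9 → hit
0 → hit
2 → hit
6 → fault, evict 9, frames (0 2 6)
1 → fault, evict 0, frames (2 6 1)
2 → hit
5 → fault, evict 6, frames (1 2 5)
2 → hit
1 → hit
4 → fault, evict 5, frames (2 1 4)
2 → hit
Page faults: 8.

8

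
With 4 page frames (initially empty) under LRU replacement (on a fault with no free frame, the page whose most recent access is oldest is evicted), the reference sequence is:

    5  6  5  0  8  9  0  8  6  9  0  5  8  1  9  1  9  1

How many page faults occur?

5 → fault, frames [5]
6 → fault, frames [5, 6]
5 → hit
0 → fault, frames [6, 5, 0]
8 → fault, frames [6, 5, 0, 8]
9 → fault, evict 6, frames [5, 0, 8, 9]
0 → hit
8 → hit
6 → fault, evict 5, frames [9, 0, 8, 6]
9 → hit
0 → hit
5 → fault, evict 8, frames [6, 9, 0, 5]
8 → fault, evict 6, frames [9, 0, 5, 8]
1 → fault, evict 9, frames [0, 5, 8, 1]
9 → fault, evict 0, frames [5, 8, 1, 9]
1 → hit
9 → hit
1 → hit
Page faults: 10.

10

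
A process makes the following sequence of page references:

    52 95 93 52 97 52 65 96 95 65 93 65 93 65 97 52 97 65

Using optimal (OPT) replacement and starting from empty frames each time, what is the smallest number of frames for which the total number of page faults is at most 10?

3

f=1: 18 faults
f=2: 11 faults
f=3: 9 faults
f=4: 8 faults
f=5: 7 faults
f=6: 6 faults
Smallest f with faults ≤ 10 is 3.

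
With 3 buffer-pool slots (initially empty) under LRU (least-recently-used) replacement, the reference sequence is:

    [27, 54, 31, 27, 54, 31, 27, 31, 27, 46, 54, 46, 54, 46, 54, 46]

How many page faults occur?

5

27 -> miss, frames [27]
54 -> miss, frames [27, 54]
31 -> miss, frames [27, 54, 31]
27 -> hit
54 -> hit
31 -> hit
27 -> hit
31 -> hit
27 -> hit
46 -> miss, evict 54, frames [31, 27, 46]
54 -> miss, evict 31, frames [27, 46, 54]
46 -> hit
54 -> hit
46 -> hit
54 -> hit
46 -> hit
Page faults: 5.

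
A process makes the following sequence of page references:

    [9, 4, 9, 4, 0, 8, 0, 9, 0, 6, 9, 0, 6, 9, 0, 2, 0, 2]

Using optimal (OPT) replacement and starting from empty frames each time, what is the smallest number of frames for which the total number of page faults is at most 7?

f=1: 18 faults
f=2: 9 faults
f=3: 6 faults
f=4: 6 faults
f=5: 6 faults
f=6: 6 faults
Smallest f with faults ≤ 7 is 3.

3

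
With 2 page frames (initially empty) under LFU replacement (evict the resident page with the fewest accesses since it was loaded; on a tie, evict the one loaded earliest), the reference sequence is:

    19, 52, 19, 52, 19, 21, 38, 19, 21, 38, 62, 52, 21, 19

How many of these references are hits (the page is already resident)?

5

19: fault, frames {19}
52: fault, frames {19,52}
19: hit
52: hit
19: hit
21: fault, evict 52, frames {19,21}
38: fault, evict 21, frames {19,38}
19: hit
21: fault, evict 38, frames {19,21}
38: fault, evict 21, frames {19,38}
62: fault, evict 38, frames {19,62}
52: fault, evict 62, frames {19,52}
21: fault, evict 52, frames {19,21}
19: hit
Hits: 5.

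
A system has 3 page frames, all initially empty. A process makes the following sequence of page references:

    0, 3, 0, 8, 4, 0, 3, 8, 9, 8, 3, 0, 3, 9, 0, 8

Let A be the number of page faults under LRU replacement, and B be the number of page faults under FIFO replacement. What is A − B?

Under LRU: F F . F F . F F F . . F . F . F → 10 faults.
Under FIFO: F F . F F F F F F . . F F . . F → 11 faults.
A − B = 10 − 11 = -1.

-1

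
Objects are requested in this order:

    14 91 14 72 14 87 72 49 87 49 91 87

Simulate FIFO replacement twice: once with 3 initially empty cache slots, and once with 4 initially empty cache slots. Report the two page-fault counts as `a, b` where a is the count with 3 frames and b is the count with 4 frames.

6, 5

3 frames: F F . F . F . F . . F . → 6 faults.
4 frames: F F . F . F . F . . . . → 5 faults.
5 < 6: adding a frame reduced faults, as is typical.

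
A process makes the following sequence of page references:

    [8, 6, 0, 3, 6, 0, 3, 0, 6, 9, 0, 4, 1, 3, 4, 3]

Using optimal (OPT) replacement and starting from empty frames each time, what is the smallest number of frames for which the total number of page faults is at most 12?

f=1: 16 faults
f=2: 10 faults
f=3: 7 faults
f=4: 7 faults
f=5: 7 faults
f=6: 7 faults
f=7: 7 faults
Smallest f with faults ≤ 12 is 2.

2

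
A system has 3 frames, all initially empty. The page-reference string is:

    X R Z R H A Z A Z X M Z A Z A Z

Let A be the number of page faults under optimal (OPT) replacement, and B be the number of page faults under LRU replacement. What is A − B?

Under OPT: F F F . F F . . . . F . . . . . → 6 faults.
Under LRU: F F F . F F F . . F F . F . . . → 9 faults.
A − B = 6 − 9 = -3.

-3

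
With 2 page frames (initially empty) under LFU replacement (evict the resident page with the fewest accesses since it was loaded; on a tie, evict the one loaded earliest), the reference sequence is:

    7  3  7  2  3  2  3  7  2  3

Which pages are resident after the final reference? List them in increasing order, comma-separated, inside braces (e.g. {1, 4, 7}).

{3, 7}

7 → miss, frames [7]
3 → miss, frames [7, 3]
7 → hit
2 → miss, evict 3, frames [7, 2]
3 → miss, evict 2, frames [7, 3]
2 → miss, evict 3, frames [7, 2]
3 → miss, evict 2, frames [7, 3]
7 → hit
2 → miss, evict 3, frames [7, 2]
3 → miss, evict 2, frames [7, 3]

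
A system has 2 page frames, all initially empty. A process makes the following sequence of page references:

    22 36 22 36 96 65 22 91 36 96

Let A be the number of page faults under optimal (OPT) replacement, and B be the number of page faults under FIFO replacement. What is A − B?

-1

Under OPT: F F . . F F . F F F → 7 faults.
Under FIFO: F F . . F F F F F F → 8 faults.
A − B = 7 − 8 = -1.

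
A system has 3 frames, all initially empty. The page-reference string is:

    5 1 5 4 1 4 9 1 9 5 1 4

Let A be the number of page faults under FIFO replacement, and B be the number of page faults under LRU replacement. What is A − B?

1

Under FIFO: F F . F . . F . . F F F → 7 faults.
Under LRU: F F . F . . F . . F . F → 6 faults.
A − B = 7 − 6 = 1.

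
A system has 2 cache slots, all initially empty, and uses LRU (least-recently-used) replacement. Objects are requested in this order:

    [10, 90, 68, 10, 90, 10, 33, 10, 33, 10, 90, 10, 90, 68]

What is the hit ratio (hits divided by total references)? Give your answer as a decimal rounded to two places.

10 → miss, frames (10)
90 → miss, frames (10 90)
68 → miss, evict 10, frames (90 68)
10 → miss, evict 90, frames (68 10)
90 → miss, evict 68, frames (10 90)
10 → hit
33 → miss, evict 90, frames (10 33)
10 → hit
33 → hit
10 → hit
90 → miss, evict 33, frames (10 90)
10 → hit
90 → hit
68 → miss, evict 10, frames (90 68)
Hits: 6 of 14 references → 6/14 = 0.4286.

0.43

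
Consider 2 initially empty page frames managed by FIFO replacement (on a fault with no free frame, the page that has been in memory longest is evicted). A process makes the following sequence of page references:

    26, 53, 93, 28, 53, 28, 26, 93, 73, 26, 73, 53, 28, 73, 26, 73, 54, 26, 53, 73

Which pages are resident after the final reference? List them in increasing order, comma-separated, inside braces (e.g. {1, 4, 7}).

{53, 73}

26 → miss, frames [26]
53 → miss, frames [26, 53]
93 → miss, evict 26, frames [53, 93]
28 → miss, evict 53, frames [93, 28]
53 → miss, evict 93, frames [28, 53]
28 → hit
26 → miss, evict 28, frames [53, 26]
93 → miss, evict 53, frames [26, 93]
73 → miss, evict 26, frames [93, 73]
26 → miss, evict 93, frames [73, 26]
73 → hit
53 → miss, evict 73, frames [26, 53]
28 → miss, evict 26, frames [53, 28]
73 → miss, evict 53, frames [28, 73]
26 → miss, evict 28, frames [73, 26]
73 → hit
54 → miss, evict 73, frames [26, 54]
26 → hit
53 → miss, evict 26, frames [54, 53]
73 → miss, evict 54, frames [53, 73]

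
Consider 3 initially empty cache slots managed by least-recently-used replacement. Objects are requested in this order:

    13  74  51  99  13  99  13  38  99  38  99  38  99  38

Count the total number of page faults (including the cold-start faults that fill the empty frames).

6

13 → fault, frames [13]
74 → fault, frames [13, 74]
51 → fault, frames [13, 74, 51]
99 → fault, evict 13, frames [74, 51, 99]
13 → fault, evict 74, frames [51, 99, 13]
99 → hit
13 → hit
38 → fault, evict 51, frames [99, 13, 38]
99 → hit
38 → hit
99 → hit
38 → hit
99 → hit
38 → hit
Page faults: 6.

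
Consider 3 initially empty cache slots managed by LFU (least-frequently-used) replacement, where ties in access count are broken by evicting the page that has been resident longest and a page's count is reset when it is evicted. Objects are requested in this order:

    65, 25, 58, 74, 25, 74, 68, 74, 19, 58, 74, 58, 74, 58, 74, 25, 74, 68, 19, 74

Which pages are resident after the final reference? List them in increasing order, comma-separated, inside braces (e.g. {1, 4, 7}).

65 → fault, frames (65)
25 → fault, frames (65 25)
58 → fault, frames (65 25 58)
74 → fault, evict 65, frames (25 58 74)
25 → hit
74 → hit
68 → fault, evict 58, frames (25 74 68)
74 → hit
19 → fault, evict 68, frames (25 74 19)
58 → fault, evict 19, frames (25 74 58)
74 → hit
58 → hit
74 → hit
58 → hit
74 → hit
25 → hit
74 → hit
68 → fault, evict 25, frames (74 58 68)
19 → fault, evict 68, frames (74 58 19)
74 → hit

{19, 58, 74}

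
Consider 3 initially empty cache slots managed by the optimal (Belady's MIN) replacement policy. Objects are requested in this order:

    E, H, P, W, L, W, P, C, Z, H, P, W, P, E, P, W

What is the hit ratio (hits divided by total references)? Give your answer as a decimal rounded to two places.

0.44

E → fault, frames [E]
H → fault, frames [E, H]
P → fault, frames [E, H, P]
W → fault, evict E, frames [H, P, W]
L → fault, evict H, frames [P, W, L]
W → hit
P → hit
C → fault, evict L, frames [P, W, C]
Z → fault, evict C, frames [P, W, Z]
H → fault, evict Z, frames [P, W, H]
P → hit
W → hit
P → hit
E → fault, evict H, frames [P, W, E]
P → hit
W → hit
Hits: 7 of 16 references → 7/16 = 0.4375.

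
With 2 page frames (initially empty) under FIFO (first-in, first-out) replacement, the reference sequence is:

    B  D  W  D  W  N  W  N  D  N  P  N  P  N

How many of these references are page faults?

B: fault, frames [B]
D: fault, frames [B, D]
W: fault, evict B, frames [D, W]
D: hit
W: hit
N: fault, evict D, frames [W, N]
W: hit
N: hit
D: fault, evict W, frames [N, D]
N: hit
P: fault, evict N, frames [D, P]
N: fault, evict D, frames [P, N]
P: hit
N: hit
Page faults: 7.

7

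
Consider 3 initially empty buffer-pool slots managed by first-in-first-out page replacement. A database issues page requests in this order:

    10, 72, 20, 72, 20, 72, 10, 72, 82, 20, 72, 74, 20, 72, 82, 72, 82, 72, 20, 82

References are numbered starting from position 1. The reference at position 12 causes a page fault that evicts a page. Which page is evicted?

72

pos 1: 10 → miss, frames {10}
pos 2: 72 → miss, frames {10,72}
pos 3: 20 → miss, frames {10,72,20}
pos 4: 72 → hit
pos 5: 20 → hit
pos 6: 72 → hit
pos 7: 10 → hit
pos 8: 72 → hit
pos 9: 82 → miss, evict 10, frames {72,20,82}
pos 10: 20 → hit
pos 11: 72 → hit
pos 12: 74 → miss, evict 72, frames {20,82,74}
At position 12, page 72 is evicted.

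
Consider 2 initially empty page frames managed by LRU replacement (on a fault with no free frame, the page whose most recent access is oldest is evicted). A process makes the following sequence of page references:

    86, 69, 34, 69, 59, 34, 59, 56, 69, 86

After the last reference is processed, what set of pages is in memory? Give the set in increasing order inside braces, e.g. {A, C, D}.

{69, 86}

86: fault, frames {86}
69: fault, frames {86,69}
34: fault, evict 86, frames {69,34}
69: hit
59: fault, evict 34, frames {69,59}
34: fault, evict 69, frames {59,34}
59: hit
56: fault, evict 34, frames {59,56}
69: fault, evict 59, frames {56,69}
86: fault, evict 56, frames {69,86}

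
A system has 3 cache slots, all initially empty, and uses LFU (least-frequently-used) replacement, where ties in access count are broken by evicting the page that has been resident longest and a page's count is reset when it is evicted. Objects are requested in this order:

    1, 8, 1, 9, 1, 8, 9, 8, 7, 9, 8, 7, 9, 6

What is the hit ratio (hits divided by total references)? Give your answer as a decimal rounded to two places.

1 -> fault, frames [1]
8 -> fault, frames [1, 8]
1 -> hit
9 -> fault, frames [1, 8, 9]
1 -> hit
8 -> hit
9 -> hit
8 -> hit
7 -> fault, evict 9, frames [1, 8, 7]
9 -> fault, evict 7, frames [1, 8, 9]
8 -> hit
7 -> fault, evict 9, frames [1, 8, 7]
9 -> fault, evict 7, frames [1, 8, 9]
6 -> fault, evict 9, frames [1, 8, 6]
Hits: 6 of 14 references → 6/14 = 0.4286.

0.43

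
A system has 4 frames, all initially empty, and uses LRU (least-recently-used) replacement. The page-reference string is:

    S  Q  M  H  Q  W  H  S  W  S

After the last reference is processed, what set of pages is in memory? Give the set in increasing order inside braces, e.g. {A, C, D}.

S: miss, frames (S)
Q: miss, frames (S Q)
M: miss, frames (S Q M)
H: miss, frames (S Q M H)
Q: hit
W: miss, evict S, frames (M H Q W)
H: hit
S: miss, evict M, frames (Q W H S)
W: hit
S: hit

{H, Q, S, W}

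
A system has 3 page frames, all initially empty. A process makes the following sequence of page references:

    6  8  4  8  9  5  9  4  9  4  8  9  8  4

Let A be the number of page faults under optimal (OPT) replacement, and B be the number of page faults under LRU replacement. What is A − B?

Under OPT: F F F . F F . . . . F . . . → 6 faults.
Under LRU: F F F . F F . F . . F . . . → 7 faults.
A − B = 6 − 7 = -1.

-1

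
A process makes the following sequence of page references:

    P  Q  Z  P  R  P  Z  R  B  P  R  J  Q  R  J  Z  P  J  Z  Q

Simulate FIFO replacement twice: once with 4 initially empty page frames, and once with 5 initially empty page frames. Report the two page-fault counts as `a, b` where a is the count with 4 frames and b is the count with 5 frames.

13, 8

4 frames: F F F . F . . . F F . F F F . F F F . F → 13 faults.
5 frames: F F F . F . . . F . . F . . . . F . . F → 8 faults.
8 < 13: adding a frame reduced faults, as is typical.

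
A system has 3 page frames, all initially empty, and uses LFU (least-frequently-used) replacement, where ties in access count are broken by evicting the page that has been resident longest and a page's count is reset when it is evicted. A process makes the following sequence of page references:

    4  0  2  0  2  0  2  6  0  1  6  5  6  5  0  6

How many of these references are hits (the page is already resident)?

6

4 -> miss, frames [4]
0 -> miss, frames [4, 0]
2 -> miss, frames [4, 0, 2]
0 -> hit
2 -> hit
0 -> hit
2 -> hit
6 -> miss, evict 4, frames [0, 2, 6]
0 -> hit
1 -> miss, evict 6, frames [0, 2, 1]
6 -> miss, evict 1, frames [0, 2, 6]
5 -> miss, evict 6, frames [0, 2, 5]
6 -> miss, evict 5, frames [0, 2, 6]
5 -> miss, evict 6, frames [0, 2, 5]
0 -> hit
6 -> miss, evict 5, frames [0, 2, 6]
Hits: 6.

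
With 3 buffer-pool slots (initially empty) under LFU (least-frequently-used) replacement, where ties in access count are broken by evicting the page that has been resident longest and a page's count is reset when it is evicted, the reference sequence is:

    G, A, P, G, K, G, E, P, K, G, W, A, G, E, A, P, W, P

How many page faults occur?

G -> fault, frames (G)
A -> fault, frames (G A)
P -> fault, frames (G A P)
G -> hit
K -> fault, evict A, frames (G P K)
G -> hit
E -> fault, evict P, frames (G K E)
P -> fault, evict K, frames (G E P)
K -> fault, evict E, frames (G P K)
G -> hit
W -> fault, evict P, frames (G K W)
A -> fault, evict K, frames (G W A)
G -> hit
E -> fault, evict W, frames (G A E)
A -> hit
P -> fault, evict E, frames (G A P)
W -> fault, evict P, frames (G A W)
P -> fault, evict W, frames (G A P)
Page faults: 13.

13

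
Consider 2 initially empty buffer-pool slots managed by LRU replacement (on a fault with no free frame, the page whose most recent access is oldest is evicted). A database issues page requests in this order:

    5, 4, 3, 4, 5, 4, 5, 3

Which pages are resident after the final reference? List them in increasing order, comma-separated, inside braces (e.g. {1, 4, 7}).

5 → fault, frames [5]
4 → fault, frames [5, 4]
3 → fault, evict 5, frames [4, 3]
4 → hit
5 → fault, evict 3, frames [4, 5]
4 → hit
5 → hit
3 → fault, evict 4, frames [5, 3]

{3, 5}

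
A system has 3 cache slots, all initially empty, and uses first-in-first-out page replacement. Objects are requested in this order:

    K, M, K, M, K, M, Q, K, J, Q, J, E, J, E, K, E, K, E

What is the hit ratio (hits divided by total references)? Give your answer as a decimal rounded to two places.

0.67

K: miss, frames {K}
M: miss, frames {K,M}
K: hit
M: hit
K: hit
M: hit
Q: miss, frames {K,M,Q}
K: hit
J: miss, evict K, frames {M,Q,J}
Q: hit
J: hit
E: miss, evict M, frames {Q,J,E}
J: hit
E: hit
K: miss, evict Q, frames {J,E,K}
E: hit
K: hit
E: hit
Hits: 12 of 18 references → 12/18 = 0.6667.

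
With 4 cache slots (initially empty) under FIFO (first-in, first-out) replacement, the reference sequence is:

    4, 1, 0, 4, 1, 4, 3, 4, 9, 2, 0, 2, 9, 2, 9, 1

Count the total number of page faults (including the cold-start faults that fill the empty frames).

7

4: miss, frames (4)
1: miss, frames (4 1)
0: miss, frames (4 1 0)
4: hit
1: hit
4: hit
3: miss, frames (4 1 0 3)
4: hit
9: miss, evict 4, frames (1 0 3 9)
2: miss, evict 1, frames (0 3 9 2)
0: hit
2: hit
9: hit
2: hit
9: hit
1: miss, evict 0, frames (3 9 2 1)
Page faults: 7.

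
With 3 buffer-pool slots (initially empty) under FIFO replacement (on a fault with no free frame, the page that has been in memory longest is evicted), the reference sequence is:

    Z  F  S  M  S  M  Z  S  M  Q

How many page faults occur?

6

Z → fault, frames [Z]
F → fault, frames [Z, F]
S → fault, frames [Z, F, S]
M → fault, evict Z, frames [F, S, M]
S → hit
M → hit
Z → fault, evict F, frames [S, M, Z]
S → hit
M → hit
Q → fault, evict S, frames [M, Z, Q]
Page faults: 6.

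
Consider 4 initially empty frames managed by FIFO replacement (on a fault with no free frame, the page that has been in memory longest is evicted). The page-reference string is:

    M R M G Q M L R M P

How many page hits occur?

3

M: miss, frames {M}
R: miss, frames {M,R}
M: hit
G: miss, frames {M,R,G}
Q: miss, frames {M,R,G,Q}
M: hit
L: miss, evict M, frames {R,G,Q,L}
R: hit
M: miss, evict R, frames {G,Q,L,M}
P: miss, evict G, frames {Q,L,M,P}
Hits: 3.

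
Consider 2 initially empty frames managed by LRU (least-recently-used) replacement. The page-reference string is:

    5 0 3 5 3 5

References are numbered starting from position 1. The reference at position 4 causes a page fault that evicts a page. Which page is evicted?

pos 1: 5 → fault, frames (5)
pos 2: 0 → fault, frames (5 0)
pos 3: 3 → fault, evict 5, frames (0 3)
pos 4: 5 → fault, evict 0, frames (3 5)
At position 4, page 0 is evicted.

0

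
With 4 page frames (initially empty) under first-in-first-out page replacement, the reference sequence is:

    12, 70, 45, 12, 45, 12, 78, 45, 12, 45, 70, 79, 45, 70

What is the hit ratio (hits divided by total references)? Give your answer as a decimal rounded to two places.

12 → fault, frames {12}
70 → fault, frames {12,70}
45 → fault, frames {12,70,45}
12 → hit
45 → hit
12 → hit
78 → fault, frames {12,70,45,78}
45 → hit
12 → hit
45 → hit
70 → hit
79 → fault, evict 12, frames {70,45,78,79}
45 → hit
70 → hit
Hits: 9 of 14 references → 9/14 = 0.6429.

0.64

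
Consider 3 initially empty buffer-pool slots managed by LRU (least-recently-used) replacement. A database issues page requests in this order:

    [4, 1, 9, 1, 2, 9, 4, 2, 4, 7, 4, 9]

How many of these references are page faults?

4 → fault, frames (4)
1 → fault, frames (4 1)
9 → fault, frames (4 1 9)
1 → hit
2 → fault, evict 4, frames (9 1 2)
9 → hit
4 → fault, evict 1, frames (2 9 4)
2 → hit
4 → hit
7 → fault, evict 9, frames (2 4 7)
4 → hit
9 → fault, evict 2, frames (7 4 9)
Page faults: 7.

7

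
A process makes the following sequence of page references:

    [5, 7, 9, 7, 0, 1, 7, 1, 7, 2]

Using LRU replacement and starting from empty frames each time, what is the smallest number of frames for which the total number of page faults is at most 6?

3

f=1: 10 faults
f=2: 7 faults
f=3: 6 faults
f=4: 6 faults
f=5: 6 faults
f=6: 6 faults
Smallest f with faults ≤ 6 is 3.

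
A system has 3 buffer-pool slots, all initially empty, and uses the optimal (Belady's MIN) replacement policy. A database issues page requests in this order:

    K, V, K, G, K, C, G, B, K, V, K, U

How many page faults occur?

K -> miss, frames [K]
V -> miss, frames [K, V]
K -> hit
G -> miss, frames [K, V, G]
K -> hit
C -> miss, evict V, frames [K, G, C]
G -> hit
B -> miss, evict C, frames [K, G, B]
K -> hit
V -> miss, evict B, frames [K, G, V]
K -> hit
U -> miss, evict V, frames [K, G, U]
Page faults: 7.

7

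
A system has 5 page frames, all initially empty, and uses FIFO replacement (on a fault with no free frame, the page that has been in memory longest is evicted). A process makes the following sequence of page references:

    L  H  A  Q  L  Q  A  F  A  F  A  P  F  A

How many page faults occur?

L: fault, frames [L]
H: fault, frames [L, H]
A: fault, frames [L, H, A]
Q: fault, frames [L, H, A, Q]
L: hit
Q: hit
A: hit
F: fault, frames [L, H, A, Q, F]
A: hit
F: hit
A: hit
P: fault, evict L, frames [H, A, Q, F, P]
F: hit
A: hit
Page faults: 6.

6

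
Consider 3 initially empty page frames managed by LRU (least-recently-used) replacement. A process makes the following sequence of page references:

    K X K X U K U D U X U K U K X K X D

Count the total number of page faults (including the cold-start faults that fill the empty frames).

K: miss, frames (K)
X: miss, frames (K X)
K: hit
X: hit
U: miss, frames (K X U)
K: hit
U: hit
D: miss, evict X, frames (K U D)
U: hit
X: miss, evict K, frames (D U X)
U: hit
K: miss, evict D, frames (X U K)
U: hit
K: hit
X: hit
K: hit
X: hit
D: miss, evict U, frames (K X D)
Page faults: 7.

7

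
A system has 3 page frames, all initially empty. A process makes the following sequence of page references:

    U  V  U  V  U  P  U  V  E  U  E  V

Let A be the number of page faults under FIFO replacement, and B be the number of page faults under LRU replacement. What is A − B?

Under FIFO: F F . . . F . . F F . F → 6 faults.
Under LRU: F F . . . F . . F . . . → 4 faults.
A − B = 6 − 4 = 2.

2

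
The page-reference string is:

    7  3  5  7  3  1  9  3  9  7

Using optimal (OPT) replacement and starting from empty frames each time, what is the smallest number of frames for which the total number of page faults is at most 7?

2

f=1: 10 faults
f=2: 7 faults
f=3: 5 faults
f=4: 5 faults
f=5: 5 faults
Smallest f with faults ≤ 7 is 2.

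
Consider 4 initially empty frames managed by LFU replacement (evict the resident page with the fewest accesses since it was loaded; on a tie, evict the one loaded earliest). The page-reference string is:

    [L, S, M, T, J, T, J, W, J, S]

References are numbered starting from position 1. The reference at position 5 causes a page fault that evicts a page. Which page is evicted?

L

pos 1: L: fault, frames [L]
pos 2: S: fault, frames [L, S]
pos 3: M: fault, frames [L, S, M]
pos 4: T: fault, frames [L, S, M, T]
pos 5: J: fault, evict L, frames [S, M, T, J]
At position 5, page L is evicted.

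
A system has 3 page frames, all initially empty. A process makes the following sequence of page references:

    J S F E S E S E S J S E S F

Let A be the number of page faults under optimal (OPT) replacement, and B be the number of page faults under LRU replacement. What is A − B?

Under OPT: F F F F . . . . . . . . . F → 5 faults.
Under LRU: F F F F . . . . . F . . . F → 6 faults.
A − B = 5 − 6 = -1.

-1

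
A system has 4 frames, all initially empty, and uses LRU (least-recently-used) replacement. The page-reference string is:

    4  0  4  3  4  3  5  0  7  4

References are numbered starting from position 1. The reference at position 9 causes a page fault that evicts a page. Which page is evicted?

4

pos 1: 4 → fault, frames [4]
pos 2: 0 → fault, frames [4, 0]
pos 3: 4 → hit
pos 4: 3 → fault, frames [0, 4, 3]
pos 5: 4 → hit
pos 6: 3 → hit
pos 7: 5 → fault, frames [0, 4, 3, 5]
pos 8: 0 → hit
pos 9: 7 → fault, evict 4, frames [3, 5, 0, 7]
At position 9, page 4 is evicted.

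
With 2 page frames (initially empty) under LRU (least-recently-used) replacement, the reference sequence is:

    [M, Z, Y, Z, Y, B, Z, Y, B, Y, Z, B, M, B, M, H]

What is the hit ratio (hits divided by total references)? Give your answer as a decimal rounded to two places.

M: miss, frames (M)
Z: miss, frames (M Z)
Y: miss, evict M, frames (Z Y)
Z: hit
Y: hit
B: miss, evict Z, frames (Y B)
Z: miss, evict Y, frames (B Z)
Y: miss, evict B, frames (Z Y)
B: miss, evict Z, frames (Y B)
Y: hit
Z: miss, evict B, frames (Y Z)
B: miss, evict Y, frames (Z B)
M: miss, evict Z, frames (B M)
B: hit
M: hit
H: miss, evict B, frames (M H)
Hits: 5 of 16 references → 5/16 = 0.3125.

0.31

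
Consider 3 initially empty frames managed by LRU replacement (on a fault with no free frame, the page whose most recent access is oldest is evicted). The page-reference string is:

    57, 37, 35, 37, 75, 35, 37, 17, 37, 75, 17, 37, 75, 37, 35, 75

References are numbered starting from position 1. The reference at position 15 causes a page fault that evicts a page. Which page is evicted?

17

pos 1: 57 → fault, frames (57)
pos 2: 37 → fault, frames (57 37)
pos 3: 35 → fault, frames (57 37 35)
pos 4: 37 → hit
pos 5: 75 → fault, evict 57, frames (35 37 75)
pos 6: 35 → hit
pos 7: 37 → hit
pos 8: 17 → fault, evict 75, frames (35 37 17)
pos 9: 37 → hit
pos 10: 75 → fault, evict 35, frames (17 37 75)
pos 11: 17 → hit
pos 12: 37 → hit
pos 13: 75 → hit
pos 14: 37 → hit
pos 15: 35 → fault, evict 17, frames (75 37 35)
At position 15, page 17 is evicted.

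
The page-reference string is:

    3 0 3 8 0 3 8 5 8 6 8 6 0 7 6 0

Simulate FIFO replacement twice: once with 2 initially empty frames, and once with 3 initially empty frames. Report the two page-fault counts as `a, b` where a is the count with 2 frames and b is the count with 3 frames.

2 frames: F F . F . F . F F F . . F F F F → 11 faults.
3 frames: F F . F . . . F . F . . F F . . → 7 faults.
7 < 11: adding a frame reduced faults, as is typical.

11, 7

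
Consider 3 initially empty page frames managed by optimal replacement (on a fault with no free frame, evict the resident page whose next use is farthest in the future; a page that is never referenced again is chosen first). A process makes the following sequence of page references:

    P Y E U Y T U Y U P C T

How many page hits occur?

P → fault, frames (P)
Y → fault, frames (P Y)
E → fault, frames (P Y E)
U → fault, evict E, frames (P Y U)
Y → hit
T → fault, evict P, frames (Y U T)
U → hit
Y → hit
U → hit
P → fault, evict U, frames (Y T P)
C → fault, evict P, frames (Y T C)
T → hit
Hits: 5.

5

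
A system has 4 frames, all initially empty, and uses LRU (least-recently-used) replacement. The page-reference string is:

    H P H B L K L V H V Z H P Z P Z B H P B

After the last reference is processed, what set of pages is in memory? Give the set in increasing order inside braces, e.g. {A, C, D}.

{B, H, P, Z}

H: fault, frames [H]
P: fault, frames [H, P]
H: hit
B: fault, frames [P, H, B]
L: fault, frames [P, H, B, L]
K: fault, evict P, frames [H, B, L, K]
L: hit
V: fault, evict H, frames [B, K, L, V]
H: fault, evict B, frames [K, L, V, H]
V: hit
Z: fault, evict K, frames [L, H, V, Z]
H: hit
P: fault, evict L, frames [V, Z, H, P]
Z: hit
P: hit
Z: hit
B: fault, evict V, frames [H, P, Z, B]
H: hit
P: hit
B: hit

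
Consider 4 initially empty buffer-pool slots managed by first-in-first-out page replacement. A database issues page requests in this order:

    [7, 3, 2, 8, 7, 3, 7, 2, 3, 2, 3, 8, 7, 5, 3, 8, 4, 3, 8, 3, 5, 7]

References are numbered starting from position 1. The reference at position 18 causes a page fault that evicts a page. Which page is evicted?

pos 1: 7: miss, frames {7}
pos 2: 3: miss, frames {7,3}
pos 3: 2: miss, frames {7,3,2}
pos 4: 8: miss, frames {7,3,2,8}
pos 5: 7: hit
pos 6: 3: hit
pos 7: 7: hit
pos 8: 2: hit
pos 9: 3: hit
pos 10: 2: hit
pos 11: 3: hit
pos 12: 8: hit
pos 13: 7: hit
pos 14: 5: miss, evict 7, frames {3,2,8,5}
pos 15: 3: hit
pos 16: 8: hit
pos 17: 4: miss, evict 3, frames {2,8,5,4}
pos 18: 3: miss, evict 2, frames {8,5,4,3}
At position 18, page 2 is evicted.

2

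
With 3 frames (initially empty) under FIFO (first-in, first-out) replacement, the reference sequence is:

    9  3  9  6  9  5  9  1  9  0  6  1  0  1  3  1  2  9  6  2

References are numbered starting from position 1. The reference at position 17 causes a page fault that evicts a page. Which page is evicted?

pos 1: 9 -> fault, frames {9}
pos 2: 3 -> fault, frames {9,3}
pos 3: 9 -> hit
pos 4: 6 -> fault, frames {9,3,6}
pos 5: 9 -> hit
pos 6: 5 -> fault, evict 9, frames {3,6,5}
pos 7: 9 -> fault, evict 3, frames {6,5,9}
pos 8: 1 -> fault, evict 6, frames {5,9,1}
pos 9: 9 -> hit
pos 10: 0 -> fault, evict 5, frames {9,1,0}
pos 11: 6 -> fault, evict 9, frames {1,0,6}
pos 12: 1 -> hit
pos 13: 0 -> hit
pos 14: 1 -> hit
pos 15: 3 -> fault, evict 1, frames {0,6,3}
pos 16: 1 -> fault, evict 0, frames {6,3,1}
pos 17: 2 -> fault, evict 6, frames {3,1,2}
At position 17, page 6 is evicted.

6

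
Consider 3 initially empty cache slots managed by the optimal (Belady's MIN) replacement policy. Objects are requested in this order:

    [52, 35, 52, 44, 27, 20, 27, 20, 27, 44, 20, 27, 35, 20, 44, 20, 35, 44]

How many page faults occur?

6

52: fault, frames (52)
35: fault, frames (52 35)
52: hit
44: fault, frames (52 35 44)
27: fault, evict 52, frames (35 44 27)
20: fault, evict 35, frames (44 27 20)
27: hit
20: hit
27: hit
44: hit
20: hit
27: hit
35: fault, evict 27, frames (44 20 35)
20: hit
44: hit
20: hit
35: hit
44: hit
Page faults: 6.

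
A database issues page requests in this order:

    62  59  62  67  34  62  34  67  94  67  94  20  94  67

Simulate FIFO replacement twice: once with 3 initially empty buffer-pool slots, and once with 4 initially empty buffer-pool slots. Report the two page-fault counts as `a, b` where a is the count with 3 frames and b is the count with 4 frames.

8, 6

3 frames: F F . F F F . . F F . F . . → 8 faults.
4 frames: F F . F F . . . F . . F . . → 6 faults.
6 < 8: adding a frame reduced faults, as is typical.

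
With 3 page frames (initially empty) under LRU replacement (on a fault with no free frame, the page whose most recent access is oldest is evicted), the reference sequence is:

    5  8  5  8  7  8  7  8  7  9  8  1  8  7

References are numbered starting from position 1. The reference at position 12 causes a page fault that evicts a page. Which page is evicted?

7

pos 1: 5 → fault, frames [5]
pos 2: 8 → fault, frames [5, 8]
pos 3: 5 → hit
pos 4: 8 → hit
pos 5: 7 → fault, frames [5, 8, 7]
pos 6: 8 → hit
pos 7: 7 → hit
pos 8: 8 → hit
pos 9: 7 → hit
pos 10: 9 → fault, evict 5, frames [8, 7, 9]
pos 11: 8 → hit
pos 12: 1 → fault, evict 7, frames [9, 8, 1]
At position 12, page 7 is evicted.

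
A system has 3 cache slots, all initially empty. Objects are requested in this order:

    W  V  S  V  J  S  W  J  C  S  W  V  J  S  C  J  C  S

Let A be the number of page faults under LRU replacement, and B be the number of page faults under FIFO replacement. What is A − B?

Under LRU: F F F . F . F . F F F F F F F . . . → 12 faults.
Under FIFO: F F F . F . F . F F . F F . F . . F → 11 faults.
A − B = 12 − 11 = 1.

1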